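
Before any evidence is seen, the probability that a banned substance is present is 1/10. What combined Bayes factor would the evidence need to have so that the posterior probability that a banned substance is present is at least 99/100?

891

Prior odds = 0.1/0.9 = 1/9.
Target odds = 0.99/0.01 = 99.
Required Bayes factor = 99 ÷ (1/9) = 891.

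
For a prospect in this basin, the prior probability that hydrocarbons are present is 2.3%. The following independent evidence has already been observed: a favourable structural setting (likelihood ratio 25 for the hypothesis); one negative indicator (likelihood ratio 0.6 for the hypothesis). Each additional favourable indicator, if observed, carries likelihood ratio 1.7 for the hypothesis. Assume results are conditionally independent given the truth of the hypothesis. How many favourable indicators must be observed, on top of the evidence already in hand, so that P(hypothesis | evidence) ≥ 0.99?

11

Prior odds = 0.023/0.977 = 23/977.
Combined Bayes factor of the evidence already in hand = 25 × 0.6 = 15.
Odds after that evidence = (23/977) × 15 = 345/977.
Target odds = 0.99/0.01 = 99.
Need 1.7ⁿ ≥ 99 ÷ (345/977) = 32241/115.
1.7¹⁰ ≈201.599 falls short of 32241/115 but 1.7¹¹ ≈342.719 reaches it, so n = 11.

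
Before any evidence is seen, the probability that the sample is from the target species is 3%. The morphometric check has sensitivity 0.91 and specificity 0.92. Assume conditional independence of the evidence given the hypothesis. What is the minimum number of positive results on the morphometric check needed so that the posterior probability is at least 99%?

Prior odds: 0.03 ÷ 0.97 = 3/97.
False-positive rate = 1 − 0.92 = 0.08; likelihood ratio of a positive = 0.91/0.08 = 11.375.
Target posterior odds = 0.99/0.01 = 99.
Need (3/97) × 11.375ⁿ ≥ 99, i.e. 11.375ⁿ ≥ 3201.
11.375³ = 753571/512 falls short of 3201 but 11.375⁴ = 68574961/4096 reaches it, so n = 4.

4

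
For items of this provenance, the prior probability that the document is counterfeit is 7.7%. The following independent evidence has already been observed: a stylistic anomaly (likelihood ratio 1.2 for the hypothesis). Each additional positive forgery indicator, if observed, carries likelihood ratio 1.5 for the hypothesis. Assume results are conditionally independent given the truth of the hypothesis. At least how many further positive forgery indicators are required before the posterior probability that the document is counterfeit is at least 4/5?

10

Prior odds = 0.077/0.923 = 77/923.
Bayes factor of the evidence already in hand = 1.2.
Odds after that evidence = (77/923) × 1.2 = 462/4615.
Target odds = 0.8/0.2 = 4.
Need 1.5ⁿ ≥ 4 ÷ (462/4615) = 9230/231.
1.5⁹ = 19683/512 falls short of 9230/231 but 1.5¹⁰ = 59049/1024 reaches it, so n = 10.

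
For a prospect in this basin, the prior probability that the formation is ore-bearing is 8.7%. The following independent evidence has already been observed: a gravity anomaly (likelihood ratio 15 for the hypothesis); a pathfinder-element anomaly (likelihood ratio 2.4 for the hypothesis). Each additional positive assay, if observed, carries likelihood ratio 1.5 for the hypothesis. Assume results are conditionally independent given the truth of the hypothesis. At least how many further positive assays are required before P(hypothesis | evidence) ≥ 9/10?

Prior odds = 0.087/0.913 = 87/913.
Combined Bayes factor of the evidence already in hand = 15 × 2.4 = 36.
Odds after that evidence = (87/913) × 36 = 3132/913.
Target odds = 0.9/0.1 = 9.
Need 1.5ⁿ ≥ 9 ÷ (3132/913) = 913/348.
1.5² = 2.25 falls short of 913/348 but 1.5³ = 3.375 reaches it, so n = 3.

3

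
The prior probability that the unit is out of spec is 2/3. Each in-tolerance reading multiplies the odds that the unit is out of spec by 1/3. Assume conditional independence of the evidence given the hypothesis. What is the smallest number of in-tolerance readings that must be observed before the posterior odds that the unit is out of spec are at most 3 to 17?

Prior odds = (2/3)/(1/3) = 2.
Likelihood ratio per in-tolerance reading = 1/3.
Target odds = 3/17.
Require (1/3)ⁿ ≤ 3/17 ÷ 2 = 3/34.
(1/3)² = 1/9 is still above 3/34 but (1/3)³ = 1/27 is at or below it, so n = 3.

3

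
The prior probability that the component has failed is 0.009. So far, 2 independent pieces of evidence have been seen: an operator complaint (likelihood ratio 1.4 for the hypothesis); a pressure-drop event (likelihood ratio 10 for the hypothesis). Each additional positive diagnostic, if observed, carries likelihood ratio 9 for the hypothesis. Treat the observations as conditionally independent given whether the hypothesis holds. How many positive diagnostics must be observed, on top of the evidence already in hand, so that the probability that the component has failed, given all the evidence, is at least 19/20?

Prior odds = 0.009/0.991 = 9/991.
Combined Bayes factor of the evidence already in hand = 1.4 × 10 = 14.
Odds after that evidence = (9/991) × 14 = 126/991.
Target odds = 0.95/0.05 = 19.
Need 9ⁿ ≥ 19 ÷ (126/991) = 18829/126.
9² = 81 falls short of 18829/126 but 9³ = 729 reaches it, so n = 3.

3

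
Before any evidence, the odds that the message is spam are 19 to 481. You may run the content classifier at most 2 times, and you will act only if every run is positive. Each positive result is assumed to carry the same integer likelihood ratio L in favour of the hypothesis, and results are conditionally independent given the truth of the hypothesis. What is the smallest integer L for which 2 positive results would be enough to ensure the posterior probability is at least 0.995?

71

Prior odds = 19/481.
Target odds = 0.995/0.005 = 199.
Need L² ≥ 199 ÷ (19/481) = 95719/19.
70² = 4900 < 95719/19 ≤ 5041 = 71², so L = 71.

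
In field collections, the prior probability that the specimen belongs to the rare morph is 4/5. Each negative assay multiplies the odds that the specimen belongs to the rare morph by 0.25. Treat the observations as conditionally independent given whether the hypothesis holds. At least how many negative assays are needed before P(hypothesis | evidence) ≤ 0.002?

6

Prior odds: 0.8 ÷ 0.2 = 4.
Likelihood ratio per negative assay = 0.25.
Target odds: 0.002 ÷ 0.998 = 1/499.
Require 0.25ⁿ ≤ 1/499 ÷ 4 = 1/1996.
0.25⁵ = 1/1024 is still above 1/1996 but 0.25⁶ = 1/4096 is at or below it, so n = 6.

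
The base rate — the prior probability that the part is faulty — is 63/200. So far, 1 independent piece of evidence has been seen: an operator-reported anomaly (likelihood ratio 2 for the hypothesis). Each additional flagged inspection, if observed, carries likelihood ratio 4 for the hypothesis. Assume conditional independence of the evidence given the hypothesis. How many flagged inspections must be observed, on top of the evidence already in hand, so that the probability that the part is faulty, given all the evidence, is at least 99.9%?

Prior odds = 0.315/0.685 = 63/137.
Bayes factor of the evidence already in hand = 2.
Odds after that evidence = (63/137) × 2 = 126/137.
Target odds = 0.999/0.001 = 999.
Need 4ⁿ ≥ 999 ÷ (126/137) = 15207/14.
4⁵ = 1024 falls short of 15207/14 but 4⁶ = 4096 reaches it, so n = 6.

6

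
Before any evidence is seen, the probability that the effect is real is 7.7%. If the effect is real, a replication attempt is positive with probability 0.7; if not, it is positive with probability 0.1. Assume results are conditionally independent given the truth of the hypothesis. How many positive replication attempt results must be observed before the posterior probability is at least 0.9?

3

Prior odds: 0.077 ÷ 0.923 = 77/923.
Likelihood ratio of a positive = 0.7/0.1 = 7.
Target posterior odds = 0.9/0.1 = 9.
Require 7ⁿ ≥ 9 ÷ (77/923) = 8307/77.
7² = 49 falls short of 8307/77 but 7³ = 343 reaches it, so n = 3.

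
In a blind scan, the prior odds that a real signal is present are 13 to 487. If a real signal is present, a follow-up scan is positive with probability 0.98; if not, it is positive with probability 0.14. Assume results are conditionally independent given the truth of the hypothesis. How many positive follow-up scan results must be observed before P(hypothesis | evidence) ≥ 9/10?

3

Prior odds = 13/487.
Likelihood ratio of a positive = 0.98/0.14 = 7.
Target odds: 0.9 ÷ 0.1 = 9.
Require 7ⁿ ≥ 9 ÷ (13/487) = 4383/13.
7² = 49 falls short of 4383/13 but 7³ = 343 reaches it, so n = 3.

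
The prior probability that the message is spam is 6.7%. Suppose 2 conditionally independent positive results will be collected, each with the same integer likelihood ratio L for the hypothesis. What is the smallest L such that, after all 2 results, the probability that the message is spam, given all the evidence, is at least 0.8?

Prior odds = 0.067/0.933 = 67/933.
Target odds = 0.8/0.2 = 4.
Need L² ≥ 4 ÷ (67/933) = 3732/67.
7² = 49 < 3732/67 ≤ 64 = 8², so L = 8.

8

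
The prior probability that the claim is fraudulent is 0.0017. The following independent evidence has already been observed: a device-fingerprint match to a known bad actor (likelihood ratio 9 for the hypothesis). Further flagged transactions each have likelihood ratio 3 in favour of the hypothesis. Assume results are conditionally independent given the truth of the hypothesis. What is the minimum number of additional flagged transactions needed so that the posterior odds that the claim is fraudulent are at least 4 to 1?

Prior odds = 0.0017/0.9983 = 17/9983.
Bayes factor of the evidence already in hand = 9.
Odds after that evidence = (17/9983) × 9 = 153/9983.
Target odds = 4.
Need 3ⁿ ≥ 4 ÷ (153/9983) = 39932/153.
3⁵ = 243 falls short of 39932/153 but 3⁶ = 729 reaches it, so n = 6.

6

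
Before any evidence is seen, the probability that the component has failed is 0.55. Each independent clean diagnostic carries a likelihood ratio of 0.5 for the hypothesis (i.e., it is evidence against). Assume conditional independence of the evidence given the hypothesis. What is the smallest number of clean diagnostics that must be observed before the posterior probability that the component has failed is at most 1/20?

Prior odds = 0.55/0.45 = 11/9.
Likelihood ratio per clean diagnostic = 0.5.
Target posterior odds = 0.05/0.95 = 1/19.
Need (11/9) × 0.5ⁿ ≤ 1/19, i.e. 0.5ⁿ ≤ 9/209.
0.5⁴ = 0.0625 is still above 9/209 but 0.5⁵ = 0.03125 is at or below it, so n = 5.

5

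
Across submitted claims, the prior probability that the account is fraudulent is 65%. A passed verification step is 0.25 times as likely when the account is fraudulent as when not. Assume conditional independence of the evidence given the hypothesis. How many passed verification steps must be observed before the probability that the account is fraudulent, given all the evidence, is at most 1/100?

Prior odds: 0.65 ÷ 0.35 = 13/7.
Likelihood ratio per passed verification step = 0.25.
Target odds: 0.01 ÷ 0.99 = 1/99.
Need (13/7) × 0.25ⁿ ≤ 1/99, i.e. 0.25ⁿ ≤ 7/1287.
0.25³ = 0.015625 is still above 7/1287 but 0.25⁴ = 0.00390625 is at or below it, so n = 4.

4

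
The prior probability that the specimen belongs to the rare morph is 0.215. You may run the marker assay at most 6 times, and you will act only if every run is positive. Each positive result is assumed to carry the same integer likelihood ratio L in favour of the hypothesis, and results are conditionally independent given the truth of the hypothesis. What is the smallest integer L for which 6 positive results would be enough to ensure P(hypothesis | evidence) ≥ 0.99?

3

Prior odds = 0.215/0.785 = 43/157.
Target odds = 0.99/0.01 = 99.
Need L⁶ ≥ 99 ÷ (43/157) = 15543/43.
2⁶ = 64 < 15543/43 ≤ 729 = 3⁶, so L = 3.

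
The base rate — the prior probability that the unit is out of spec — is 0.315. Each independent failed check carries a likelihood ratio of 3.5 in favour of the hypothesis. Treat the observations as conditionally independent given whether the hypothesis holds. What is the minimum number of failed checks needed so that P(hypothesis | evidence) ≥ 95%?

Prior odds: 0.315 ÷ 0.685 = 63/137.
Likelihood ratio per failed check = 3.5.
Target posterior odds = 0.95/0.05 = 19.
Need (63/137) × 3.5ⁿ ≥ 19, i.e. 3.5ⁿ ≥ 2603/63.
3.5² = 12.25 falls short of 2603/63 but 3.5³ = 42.875 reaches it, so n = 3.

3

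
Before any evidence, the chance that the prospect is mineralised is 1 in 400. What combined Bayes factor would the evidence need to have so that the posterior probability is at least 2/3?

Prior odds = 0.0025/0.9975 = 1/399.
Target odds = (2/3)/(1/3) = 2.
Required Bayes factor = 2 ÷ (1/399) = 798.

798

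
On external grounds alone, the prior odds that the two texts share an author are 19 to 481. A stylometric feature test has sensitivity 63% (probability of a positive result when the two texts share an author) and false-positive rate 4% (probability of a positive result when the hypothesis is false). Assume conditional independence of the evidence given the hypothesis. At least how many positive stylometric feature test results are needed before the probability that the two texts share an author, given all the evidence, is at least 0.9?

Prior odds = 19/481.
Likelihood ratio of a positive result = 0.63/0.04 = 15.75.
Target posterior odds = 0.9/0.1 = 9.
Need (19/481) × 15.75ⁿ ≥ 9, i.e. 15.75ⁿ ≥ 4329/19.
15.75¹ = 15.75 falls short of 4329/19 but 15.75² = 248.0625 reaches it, so n = 2.

2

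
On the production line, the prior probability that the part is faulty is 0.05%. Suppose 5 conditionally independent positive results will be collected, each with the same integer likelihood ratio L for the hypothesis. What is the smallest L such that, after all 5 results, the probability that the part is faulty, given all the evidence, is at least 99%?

Prior odds = 0.0005/0.9995 = 1/1999.
Target odds = 0.99/0.01 = 99.
Need L⁵ ≥ 99 ÷ (1/1999) = 197901.
11⁵ = 161051 < 197901 ≤ 248832 = 12⁵, so L = 12.

12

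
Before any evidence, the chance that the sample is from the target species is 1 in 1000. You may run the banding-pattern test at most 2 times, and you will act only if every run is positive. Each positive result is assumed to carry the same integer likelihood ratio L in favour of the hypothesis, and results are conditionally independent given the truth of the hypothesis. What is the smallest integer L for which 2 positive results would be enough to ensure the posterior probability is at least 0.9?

Prior odds = 0.001/0.999 = 1/999.
Target odds = 0.9/0.1 = 9.
Need L² ≥ 9 ÷ (1/999) = 8991.
94² = 8836 < 8991 ≤ 9025 = 95², so L = 95.

95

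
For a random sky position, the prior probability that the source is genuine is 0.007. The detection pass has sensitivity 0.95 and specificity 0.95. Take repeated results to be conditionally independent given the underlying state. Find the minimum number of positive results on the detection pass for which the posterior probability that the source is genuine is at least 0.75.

Prior odds = 0.007/0.993 = 7/993.
False-positive rate = 1 − 0.95 = 0.05; likelihood ratio of a positive = 0.95/0.05 = 19.
Target posterior odds = 0.75/0.25 = 3.
Require 19ⁿ ≥ 3 ÷ (7/993) = 2979/7.
19² = 361 falls short of 2979/7 but 19³ = 6859 reaches it, so n = 3.

3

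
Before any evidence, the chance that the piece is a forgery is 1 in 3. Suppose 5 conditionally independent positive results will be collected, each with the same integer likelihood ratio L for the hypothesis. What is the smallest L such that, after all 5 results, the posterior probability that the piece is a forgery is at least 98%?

Prior odds = (1/3)/(2/3) = 0.5.
Target odds = 0.98/0.02 = 49.
Need L⁵ ≥ 49 ÷ 0.5 = 98.
2⁵ = 32 < 98 ≤ 243 = 3⁵, so L = 3.

3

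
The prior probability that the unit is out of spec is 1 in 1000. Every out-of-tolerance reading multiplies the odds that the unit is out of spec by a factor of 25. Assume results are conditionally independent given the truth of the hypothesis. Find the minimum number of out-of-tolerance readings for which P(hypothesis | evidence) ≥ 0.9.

3

Prior odds = 0.001/0.999 = 1/999.
Likelihood ratio per out-of-tolerance reading = 25.
Target odds: 0.9 ÷ 0.1 = 9.
Need (1/999) × 25ⁿ ≥ 9, i.e. 25ⁿ ≥ 8991.
25² = 625 falls short of 8991 but 25³ = 15625 reaches it, so n = 3.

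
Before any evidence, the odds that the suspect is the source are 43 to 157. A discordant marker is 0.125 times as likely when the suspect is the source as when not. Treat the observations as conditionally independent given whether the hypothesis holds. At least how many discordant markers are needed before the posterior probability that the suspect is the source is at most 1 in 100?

2

Prior odds = 43/157.
Likelihood ratio per discordant marker = 0.125.
Target odds: 0.01 ÷ 0.99 = 1/99.
Need (43/157) × 0.125ⁿ ≤ 1/99, i.e. 0.125ⁿ ≤ 157/4257.
0.125¹ = 0.125 is still above 157/4257 but 0.125² = 0.015625 is at or below it, so n = 2.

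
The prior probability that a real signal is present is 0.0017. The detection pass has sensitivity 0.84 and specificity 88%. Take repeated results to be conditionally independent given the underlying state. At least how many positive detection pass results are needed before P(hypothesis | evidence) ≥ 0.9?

Prior odds = 0.0017/0.9983 = 17/9983.
False-positive rate = 1 − 0.88 = 0.12; likelihood ratio of a positive = 0.84/0.12 = 7.
Target odds: 0.9 ÷ 0.1 = 9.
Need (17/9983) × 7ⁿ ≥ 9, i.e. 7ⁿ ≥ 89847/17.
7⁴ = 2401 falls short of 89847/17 but 7⁵ = 16807 reaches it, so n = 5.

5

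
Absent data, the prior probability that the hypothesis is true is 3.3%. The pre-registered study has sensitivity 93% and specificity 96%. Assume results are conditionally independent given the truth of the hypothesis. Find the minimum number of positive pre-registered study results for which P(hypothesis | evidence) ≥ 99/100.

Prior odds = 0.033/0.967 = 33/967.
False-positive rate = 1 − 0.96 = 0.04; likelihood ratio of a positive = 0.93/0.04 = 23.25.
Target posterior odds = 0.99/0.01 = 99.
Require 23.25ⁿ ≥ 99 ÷ (33/967) = 2901.
23.25² = 540.5625 falls short of 2901 but 23.25³ = 804357/64 reaches it, so n = 3.

3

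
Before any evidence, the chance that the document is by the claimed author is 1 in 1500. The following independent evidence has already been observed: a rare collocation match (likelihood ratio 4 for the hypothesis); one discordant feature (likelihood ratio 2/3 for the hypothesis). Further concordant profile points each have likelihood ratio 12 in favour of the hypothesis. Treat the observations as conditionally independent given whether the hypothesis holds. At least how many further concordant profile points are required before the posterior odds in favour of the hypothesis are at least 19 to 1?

Prior odds = (1/1500)/(1499/1500) = 1/1499.
Combined Bayes factor of the evidence already in hand = 4 × (2/3) = 8/3.
Odds after that evidence = (1/1499) × 8/3 = 8/4497.
Target odds = 19.
Need 12ⁿ ≥ 19 ÷ (8/4497) = 10680.375.
12³ = 1728 falls short of 10680.375 but 12⁴ = 20736 reaches it, so n = 4.

4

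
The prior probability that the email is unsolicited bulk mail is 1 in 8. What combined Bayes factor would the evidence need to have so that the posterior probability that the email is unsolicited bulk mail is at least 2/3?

Prior odds = 0.125/0.875 = 1/7.
Target odds = (2/3)/(1/3) = 2.
Required Bayes factor = 2 ÷ (1/7) = 14.

14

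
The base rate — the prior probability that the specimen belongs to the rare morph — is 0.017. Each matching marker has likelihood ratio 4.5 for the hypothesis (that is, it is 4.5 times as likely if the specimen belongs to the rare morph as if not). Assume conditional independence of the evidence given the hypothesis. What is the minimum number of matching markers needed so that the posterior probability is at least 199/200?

7

Prior odds = 0.017/0.983 = 17/983.
Likelihood ratio per matching marker = 4.5.
Target posterior odds = 0.995/0.005 = 199.
Require 4.5ⁿ ≥ 199 ÷ (17/983) = 195617/17.
4.5⁶ = 8303.765625 falls short of 195617/17 but 4.5⁷ = 4782969/128 reaches it, so n = 7.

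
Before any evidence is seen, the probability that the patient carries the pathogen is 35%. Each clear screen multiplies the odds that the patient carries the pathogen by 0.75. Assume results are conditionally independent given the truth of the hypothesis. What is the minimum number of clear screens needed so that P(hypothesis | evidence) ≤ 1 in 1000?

Prior odds = 0.35/0.65 = 7/13.
Likelihood ratio per clear screen = 0.75.
Target odds: 0.001 ÷ 0.999 = 1/999.
Need (7/13) × 0.75ⁿ ≤ 1/999, i.e. 0.75ⁿ ≤ 13/6993.
0.75²¹ ≈0.00237841 is still above 13/6993 but 0.75²² ≈0.00178381 is at or below it, so n = 22.

22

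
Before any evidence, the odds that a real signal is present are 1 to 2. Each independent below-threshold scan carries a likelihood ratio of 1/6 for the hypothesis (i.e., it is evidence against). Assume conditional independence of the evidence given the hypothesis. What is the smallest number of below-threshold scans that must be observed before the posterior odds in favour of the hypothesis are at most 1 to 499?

4

Prior odds = 0.5.
Likelihood ratio per below-threshold scan = 1/6.
Target odds = 1/499.
Need 0.5 × (1/6)ⁿ ≤ 1/499, i.e. (1/6)ⁿ ≤ 2/499.
(1/6)³ = 1/216 is still above 2/499 but (1/6)⁴ = 1/1296 is at or below it, so n = 4.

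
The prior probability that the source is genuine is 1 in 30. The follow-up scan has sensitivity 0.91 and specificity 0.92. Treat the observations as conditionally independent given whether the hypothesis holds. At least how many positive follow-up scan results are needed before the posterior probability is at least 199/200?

Prior odds: (1/30) ÷ (29/30) = 1/29.
False-positive rate = 1 − 0.92 = 0.08; likelihood ratio of a positive = 0.91/0.08 = 11.375.
Target posterior odds = 0.995/0.005 = 199.
Require 11.375ⁿ ≥ 199 ÷ (1/29) = 5771.
11.375³ = 753571/512 falls short of 5771 but 11.375⁴ = 68574961/4096 reaches it, so n = 4.

4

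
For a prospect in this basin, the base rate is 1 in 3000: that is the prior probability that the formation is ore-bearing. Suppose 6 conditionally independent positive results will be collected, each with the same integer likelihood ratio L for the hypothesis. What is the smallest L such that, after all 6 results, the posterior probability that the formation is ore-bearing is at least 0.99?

Prior odds = (1/3000)/(2999/3000) = 1/2999.
Target odds = 0.99/0.01 = 99.
Need L⁶ ≥ 99 ÷ (1/2999) = 296901.
8⁶ = 262144 < 296901 ≤ 531441 = 9⁶, so L = 9.

9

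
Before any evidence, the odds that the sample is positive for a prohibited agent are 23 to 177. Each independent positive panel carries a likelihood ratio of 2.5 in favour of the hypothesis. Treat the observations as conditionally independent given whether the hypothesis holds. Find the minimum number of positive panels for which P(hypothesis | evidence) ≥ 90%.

Prior odds = 23/177.
Likelihood ratio per positive panel = 2.5.
Target posterior odds = 0.9/0.1 = 9.
Require 2.5ⁿ ≥ 9 ÷ (23/177) = 1593/23.
2.5⁴ = 39.0625 falls short of 1593/23 but 2.5⁵ = 97.65625 reaches it, so n = 5.

5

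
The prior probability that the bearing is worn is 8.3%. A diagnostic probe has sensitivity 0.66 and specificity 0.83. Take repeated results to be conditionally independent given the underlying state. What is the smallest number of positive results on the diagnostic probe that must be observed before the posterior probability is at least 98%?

Prior odds = 0.083/0.917 = 83/917.
False-positive rate = 1 − 0.83 = 0.17; likelihood ratio of a positive = 0.66/0.17 = 66/17.
Target posterior odds = 0.98/0.02 = 49.
Need (83/917) × (66/17)ⁿ ≥ 49, i.e. (66/17)ⁿ ≥ 44933/83.
(66/17)⁴ = 18974736/83521 falls short of 44933/83 but (66/17)⁵ ≈882.013 reaches it, so n = 5.

5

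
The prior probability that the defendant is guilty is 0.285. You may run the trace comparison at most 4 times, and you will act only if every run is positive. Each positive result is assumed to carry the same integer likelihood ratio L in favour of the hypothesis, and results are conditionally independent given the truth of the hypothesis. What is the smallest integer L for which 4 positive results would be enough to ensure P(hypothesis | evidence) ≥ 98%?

Prior odds = 0.285/0.715 = 57/143.
Target odds = 0.98/0.02 = 49.
Need L⁴ ≥ 49 ÷ (57/143) = 7007/57.
3⁴ = 81 < 7007/57 ≤ 256 = 4⁴, so L = 4.

4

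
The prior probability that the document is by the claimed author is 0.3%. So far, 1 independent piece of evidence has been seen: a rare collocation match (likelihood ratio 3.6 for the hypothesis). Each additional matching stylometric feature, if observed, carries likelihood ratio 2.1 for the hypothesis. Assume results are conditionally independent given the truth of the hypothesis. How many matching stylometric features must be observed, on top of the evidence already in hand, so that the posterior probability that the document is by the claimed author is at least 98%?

12

Prior odds = 0.003/0.997 = 3/997.
Bayes factor of the evidence already in hand = 3.6.
Odds after that evidence = (3/997) × 3.6 = 54/4985.
Target odds = 0.98/0.02 = 49.
Need 2.1ⁿ ≥ 49 ÷ (54/4985) = 244265/54.
2.1¹¹ ≈3502.78 falls short of 244265/54 but 2.1¹² ≈7355.83 reaches it, so n = 12.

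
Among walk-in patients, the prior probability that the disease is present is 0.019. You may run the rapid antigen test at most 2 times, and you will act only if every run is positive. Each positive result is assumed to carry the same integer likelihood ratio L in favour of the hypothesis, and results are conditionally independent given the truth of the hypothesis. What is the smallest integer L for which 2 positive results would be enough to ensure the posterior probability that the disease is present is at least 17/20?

Prior odds = 0.019/0.981 = 19/981.
Target odds = 0.85/0.15 = 17/3.
Need L² ≥ 17/3 ÷ (19/981) = 5559/19.
17² = 289 < 5559/19 ≤ 324 = 18², so L = 18.

18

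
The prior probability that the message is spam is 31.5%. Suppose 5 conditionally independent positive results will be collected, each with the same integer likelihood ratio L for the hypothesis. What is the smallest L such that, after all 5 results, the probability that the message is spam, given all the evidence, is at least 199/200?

Prior odds = 0.315/0.685 = 63/137.
Target odds = 0.995/0.005 = 199.
Need L⁵ ≥ 199 ÷ (63/137) = 27263/63.
3⁵ = 243 < 27263/63 ≤ 1024 = 4⁵, so L = 4.

4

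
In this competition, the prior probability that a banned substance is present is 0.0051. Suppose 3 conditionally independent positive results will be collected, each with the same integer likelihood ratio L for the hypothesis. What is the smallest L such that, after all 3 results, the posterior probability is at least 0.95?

Prior odds = 0.0051/0.9949 = 51/9949.
Target odds = 0.95/0.05 = 19.
Need L³ ≥ 19 ÷ (51/9949) = 189031/51.
15³ = 3375 < 189031/51 ≤ 4096 = 16³, so L = 16.

16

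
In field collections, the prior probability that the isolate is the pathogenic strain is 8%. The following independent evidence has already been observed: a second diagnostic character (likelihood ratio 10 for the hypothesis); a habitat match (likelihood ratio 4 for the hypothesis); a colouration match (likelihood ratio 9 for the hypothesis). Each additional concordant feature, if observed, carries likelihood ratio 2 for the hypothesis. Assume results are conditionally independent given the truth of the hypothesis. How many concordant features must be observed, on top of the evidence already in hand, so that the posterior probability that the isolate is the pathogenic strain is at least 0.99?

2

Prior odds = 0.08/0.92 = 2/23.
Combined Bayes factor of the evidence already in hand = 10 × 4 × 9 = 360.
Odds after that evidence = (2/23) × 360 = 720/23.
Target odds = 0.99/0.01 = 99.
Need 2ⁿ ≥ 99 ÷ (720/23) = 3.1625.
2¹ = 2 falls short of 3.1625 but 2² = 4 reaches it, so n = 2.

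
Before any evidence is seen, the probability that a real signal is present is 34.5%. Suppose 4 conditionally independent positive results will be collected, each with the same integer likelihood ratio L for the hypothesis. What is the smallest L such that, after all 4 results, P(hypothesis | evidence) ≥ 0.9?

Prior odds = 0.345/0.655 = 69/131.
Target odds = 0.9/0.1 = 9.
Need L⁴ ≥ 9 ÷ (69/131) = 393/23.
2⁴ = 16 < 393/23 ≤ 81 = 3⁴, so L = 3.

3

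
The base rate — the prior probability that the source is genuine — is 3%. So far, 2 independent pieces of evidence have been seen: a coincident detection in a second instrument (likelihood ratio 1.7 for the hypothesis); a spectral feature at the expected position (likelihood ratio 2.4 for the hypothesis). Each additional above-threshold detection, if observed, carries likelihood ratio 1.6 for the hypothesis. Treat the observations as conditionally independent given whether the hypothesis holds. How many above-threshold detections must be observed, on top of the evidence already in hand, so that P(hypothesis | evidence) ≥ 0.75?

7

Prior odds = 0.03/0.97 = 3/97.
Combined Bayes factor of the evidence already in hand = 1.7 × 2.4 = 4.08.
Odds after that evidence = (3/97) × 4.08 = 306/2425.
Target odds = 0.75/0.25 = 3.
Need 1.6ⁿ ≥ 3 ÷ (306/2425) = 2425/102.
1.6⁶ = 262144/15625 falls short of 2425/102 but 1.6⁷ = 2097152/78125 reaches it, so n = 7.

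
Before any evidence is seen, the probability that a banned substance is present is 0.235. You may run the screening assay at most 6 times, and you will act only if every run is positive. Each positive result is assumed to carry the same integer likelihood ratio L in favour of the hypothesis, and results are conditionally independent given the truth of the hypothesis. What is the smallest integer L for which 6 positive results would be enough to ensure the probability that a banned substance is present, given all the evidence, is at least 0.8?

2

Prior odds = 0.235/0.765 = 47/153.
Target odds = 0.8/0.2 = 4.
Need L⁶ ≥ 4 ÷ (47/153) = 612/47.
1⁶ = 1 < 612/47 ≤ 64 = 2⁶, so L = 2.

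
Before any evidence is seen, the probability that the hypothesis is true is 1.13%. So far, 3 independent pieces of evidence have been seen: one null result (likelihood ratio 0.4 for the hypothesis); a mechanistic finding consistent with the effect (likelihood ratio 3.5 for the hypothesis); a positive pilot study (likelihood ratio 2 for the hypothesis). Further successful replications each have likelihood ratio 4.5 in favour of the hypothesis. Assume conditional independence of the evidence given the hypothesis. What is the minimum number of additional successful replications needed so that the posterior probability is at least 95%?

5

Prior odds = 0.0113/0.9887 = 113/9887.
Combined Bayes factor of the evidence already in hand = 0.4 × 3.5 × 2 = 2.8.
Odds after that evidence = (113/9887) × 2.8 = 1582/49435.
Target odds = 0.95/0.05 = 19.
Need 4.5ⁿ ≥ 19 ÷ (1582/49435) = 939265/1582.
4.5⁴ = 410.0625 falls short of 939265/1582 but 4.5⁵ = 1845.28125 reaches it, so n = 5.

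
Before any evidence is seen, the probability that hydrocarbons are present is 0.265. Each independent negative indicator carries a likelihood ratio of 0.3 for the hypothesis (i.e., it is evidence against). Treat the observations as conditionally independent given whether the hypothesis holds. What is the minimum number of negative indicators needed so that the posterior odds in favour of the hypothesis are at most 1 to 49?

3

Prior odds: 0.265 ÷ 0.735 = 53/147.
Likelihood ratio per negative indicator = 0.3.
Target odds = 1/49.
Require 0.3ⁿ ≤ 1/49 ÷ (53/147) = 3/53.
0.3² = 0.09 is still above 3/53 but 0.3³ = 0.027 is at or below it, so n = 3.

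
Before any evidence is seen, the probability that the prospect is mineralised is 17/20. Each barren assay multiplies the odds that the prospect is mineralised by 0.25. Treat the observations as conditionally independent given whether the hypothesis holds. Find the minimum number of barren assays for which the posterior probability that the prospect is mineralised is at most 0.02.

5

Prior odds: 0.85 ÷ 0.15 = 17/3.
Likelihood ratio per barren assay = 0.25.
Target posterior odds = 0.02/0.98 = 1/49.
Need (17/3) × 0.25ⁿ ≤ 1/49, i.e. 0.25ⁿ ≤ 3/833.
0.25⁴ = 0.00390625 is still above 3/833 but 0.25⁵ = 1/1024 is at or below it, so n = 5.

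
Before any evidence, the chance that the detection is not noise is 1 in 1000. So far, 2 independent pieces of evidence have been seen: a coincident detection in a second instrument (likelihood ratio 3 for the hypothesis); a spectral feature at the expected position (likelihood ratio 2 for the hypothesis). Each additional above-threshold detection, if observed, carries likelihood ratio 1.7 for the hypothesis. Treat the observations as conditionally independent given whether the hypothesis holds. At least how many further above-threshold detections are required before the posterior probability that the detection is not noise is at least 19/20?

16

Prior odds = 0.001/0.999 = 1/999.
Combined Bayes factor of the evidence already in hand = 3 × 2 = 6.
Odds after that evidence = (1/999) × 6 = 2/333.
Target odds = 0.95/0.05 = 19.
Need 1.7ⁿ ≥ 19 ÷ (2/333) = 3163.5.
1.7¹⁵ ≈2862.42 falls short of 3163.5 but 1.7¹⁶ ≈4866.12 reaches it, so n = 16.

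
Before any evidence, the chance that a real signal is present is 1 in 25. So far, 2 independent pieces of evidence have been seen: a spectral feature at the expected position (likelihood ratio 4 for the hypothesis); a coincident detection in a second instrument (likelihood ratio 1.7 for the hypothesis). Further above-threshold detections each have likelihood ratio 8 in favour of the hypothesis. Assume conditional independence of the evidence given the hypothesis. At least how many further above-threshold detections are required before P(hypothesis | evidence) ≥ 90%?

2

Prior odds = 0.04/0.96 = 1/24.
Combined Bayes factor of the evidence already in hand = 4 × 1.7 = 6.8.
Odds after that evidence = (1/24) × 6.8 = 17/60.
Target odds = 0.9/0.1 = 9.
Need 8ⁿ ≥ 9 ÷ (17/60) = 540/17.
8¹ = 8 falls short of 540/17 but 8² = 64 reaches it, so n = 2.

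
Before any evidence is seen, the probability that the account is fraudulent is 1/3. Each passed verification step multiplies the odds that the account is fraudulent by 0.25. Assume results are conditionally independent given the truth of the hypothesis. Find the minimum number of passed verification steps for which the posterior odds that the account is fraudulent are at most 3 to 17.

1

Prior odds = (1/3)/(2/3) = 0.5.
Likelihood ratio per passed verification step = 0.25.
Target odds = 3/17.
Require 0.25ⁿ ≤ 3/17 ÷ 0.5 = 6/17.
0.25¹ = 0.25, which is already at or below the required 6/17; so n = 1.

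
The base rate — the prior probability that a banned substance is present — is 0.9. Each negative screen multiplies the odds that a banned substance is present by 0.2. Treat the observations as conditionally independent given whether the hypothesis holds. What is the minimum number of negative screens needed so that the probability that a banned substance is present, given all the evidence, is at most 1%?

Prior odds = 0.9/0.1 = 9.
Likelihood ratio per negative screen = 0.2.
Target posterior odds = 0.01/0.99 = 1/99.
Need 9 × 0.2ⁿ ≤ 1/99, i.e. 0.2ⁿ ≤ 1/891.
0.2⁴ = 0.0016 is still above 1/891 but 0.2⁵ = 0.00032 is at or below it, so n = 5.

5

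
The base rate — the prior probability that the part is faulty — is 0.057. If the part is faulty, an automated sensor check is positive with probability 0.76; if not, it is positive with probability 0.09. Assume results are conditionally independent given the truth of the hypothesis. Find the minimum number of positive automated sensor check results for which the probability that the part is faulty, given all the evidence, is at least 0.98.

Prior odds: 0.057 ÷ 0.943 = 57/943.
Likelihood ratio of a positive = 0.76/0.09 = 76/9.
Target posterior odds = 0.98/0.02 = 49.
Need (57/943) × (76/9)ⁿ ≥ 49, i.e. (76/9)ⁿ ≥ 46207/57.
(76/9)³ = 438976/729 falls short of 46207/57 but (76/9)⁴ = 33362176/6561 reaches it, so n = 4.

4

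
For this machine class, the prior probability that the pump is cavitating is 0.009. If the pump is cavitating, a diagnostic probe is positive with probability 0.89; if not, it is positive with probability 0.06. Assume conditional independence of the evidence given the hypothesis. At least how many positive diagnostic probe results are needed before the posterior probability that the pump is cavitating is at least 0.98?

4

Prior odds = 0.009/0.991 = 9/991.
Likelihood ratio of a positive = 0.89/0.06 = 89/6.
Target odds: 0.98 ÷ 0.02 = 49.
Require (89/6)ⁿ ≥ 49 ÷ (9/991) = 48559/9.
(89/6)³ = 704969/216 falls short of 48559/9 but (89/6)⁴ = 62742241/1296 reaches it, so n = 4.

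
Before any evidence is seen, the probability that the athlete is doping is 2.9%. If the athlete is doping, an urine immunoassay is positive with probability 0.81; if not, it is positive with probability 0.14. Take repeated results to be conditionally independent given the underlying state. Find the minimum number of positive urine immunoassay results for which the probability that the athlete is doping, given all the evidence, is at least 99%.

5

Prior odds = 0.029/0.971 = 29/971.
Likelihood ratio of a positive = 0.81/0.14 = 81/14.
Target posterior odds = 0.99/0.01 = 99.
Need (29/971) × (81/14)ⁿ ≥ 99, i.e. (81/14)ⁿ ≥ 96129/29.
(81/14)⁴ = 43046721/38416 falls short of 96129/29 but (81/14)⁵ ≈6483.13 reaches it, so n = 5.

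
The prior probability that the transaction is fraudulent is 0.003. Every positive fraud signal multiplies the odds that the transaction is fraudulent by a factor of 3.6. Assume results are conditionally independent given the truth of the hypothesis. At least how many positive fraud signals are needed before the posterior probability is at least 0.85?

6

Prior odds: 0.003 ÷ 0.997 = 3/997.
Likelihood ratio per positive fraud signal = 3.6.
Target odds: 0.85 ÷ 0.15 = 17/3.
Require 3.6ⁿ ≥ 17/3 ÷ (3/997) = 16949/9.
3.6⁵ = 604.66176 falls short of 16949/9 but 3.6⁶ = 34012224/15625 reaches it, so n = 6.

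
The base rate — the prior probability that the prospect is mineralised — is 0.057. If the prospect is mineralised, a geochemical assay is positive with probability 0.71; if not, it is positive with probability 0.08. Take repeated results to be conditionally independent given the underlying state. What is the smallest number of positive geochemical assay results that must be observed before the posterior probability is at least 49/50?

4

Prior odds = 0.057/0.943 = 57/943.
Likelihood ratio of a positive = 0.71/0.08 = 8.875.
Target odds: 0.98 ÷ 0.02 = 49.
Require 8.875ⁿ ≥ 49 ÷ (57/943) = 46207/57.
8.875³ = 357911/512 falls short of 46207/57 but 8.875⁴ = 25411681/4096 reaches it, so n = 4.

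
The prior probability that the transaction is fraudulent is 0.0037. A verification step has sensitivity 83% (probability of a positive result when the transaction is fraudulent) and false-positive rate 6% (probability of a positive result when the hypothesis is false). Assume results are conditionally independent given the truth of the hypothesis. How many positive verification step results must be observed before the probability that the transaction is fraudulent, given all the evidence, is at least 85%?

3

Prior odds = 0.0037/0.9963 = 37/9963.
Likelihood ratio of a positive result = 0.83/0.06 = 83/6.
Target posterior odds = 0.85/0.15 = 17/3.
Need (37/9963) × (83/6)ⁿ ≥ 17/3, i.e. (83/6)ⁿ ≥ 56457/37.
(83/6)² = 6889/36 falls short of 56457/37 but (83/6)³ = 571787/216 reaches it, so n = 3.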